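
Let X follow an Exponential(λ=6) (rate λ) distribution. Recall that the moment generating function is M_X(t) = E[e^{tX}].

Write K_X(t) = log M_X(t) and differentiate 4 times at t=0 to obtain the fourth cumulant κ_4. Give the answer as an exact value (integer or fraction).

κ_4 = D^4[K](0) = 1/216

M_X(t) = 6/(6 - t)
K_X(t) = log M_X(t) = -log(6 - t) + log(6)
D^4[K](t) = 6/(t^4 - 24*t^3 + 216*t^2 - 864*t + 1296)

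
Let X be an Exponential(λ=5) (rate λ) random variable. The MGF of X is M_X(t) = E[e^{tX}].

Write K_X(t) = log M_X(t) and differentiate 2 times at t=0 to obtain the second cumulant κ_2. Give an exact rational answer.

M_X(t) = 5/(5 - t)
K_X(t) = log M_X(t) = -log(5 - t) + log(5)
dK/dt = -1/(t - 5)
d^2K/dt^2 = 1/(t^2 - 10*t + 25)

κ_2 = d^2K/dt^2 |_{t=0} = 1/25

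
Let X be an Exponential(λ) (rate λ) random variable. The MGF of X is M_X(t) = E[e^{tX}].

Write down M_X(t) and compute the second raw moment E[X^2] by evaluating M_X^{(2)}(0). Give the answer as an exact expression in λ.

E[X^2] = M′′(0) = 2/λ^2

M_X(t) = λ/(λ - t)
M′(t) = λ/(λ^2 - 2*λ*t + t^2)
M′′(t) = -2*λ/(-λ^3 + 3*λ^2*t - 3*λ*t^2 + t^3)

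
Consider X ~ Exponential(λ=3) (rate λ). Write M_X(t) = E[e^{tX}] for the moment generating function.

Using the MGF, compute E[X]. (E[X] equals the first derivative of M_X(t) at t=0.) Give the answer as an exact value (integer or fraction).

E[X] = M^(1)(0) = 1/3

M_X(t) = 3/(3 - t)
M^(1)(t) = 3/(t^2 - 6*t + 9)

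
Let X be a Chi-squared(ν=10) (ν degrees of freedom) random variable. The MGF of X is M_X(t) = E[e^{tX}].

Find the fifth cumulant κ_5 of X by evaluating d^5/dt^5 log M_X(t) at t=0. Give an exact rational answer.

κ_5 = K^(5)(0) = 3840

M_X(t) = (1 - 2*t)^(-5)
K_X(t) = log M_X(t) = -5*log(1 - 2*t)
K^(5)(t) = -3840/(32*t^5 - 80*t^4 + 80*t^3 - 40*t^2 + 10*t - 1)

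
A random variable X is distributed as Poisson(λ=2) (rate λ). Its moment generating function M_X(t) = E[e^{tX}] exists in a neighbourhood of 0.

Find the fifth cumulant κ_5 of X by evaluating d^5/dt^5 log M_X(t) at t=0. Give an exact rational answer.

κ_5 = K^(5)(0) = 2

M_X(t) = e^(2*e^(t) - 2)
K_X(t) = log M_X(t) = 2*e^(t) - 2
K^(5)(t) = 2*e^(t)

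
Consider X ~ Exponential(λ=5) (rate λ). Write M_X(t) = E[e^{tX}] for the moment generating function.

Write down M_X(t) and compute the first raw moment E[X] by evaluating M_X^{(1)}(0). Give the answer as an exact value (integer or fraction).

M_X(t) = 5/(5 - t)
M′(t) = 5/(t^2 - 10*t + 25)

E[X] = M′(0) = 1/5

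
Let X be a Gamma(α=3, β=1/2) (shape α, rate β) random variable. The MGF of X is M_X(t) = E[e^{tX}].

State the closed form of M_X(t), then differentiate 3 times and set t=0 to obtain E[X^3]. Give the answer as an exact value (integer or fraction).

M_X(t) = 1/(8*(1/2 - t)^3)
D^3[M](t) = 480/(64*t^6 - 192*t^5 + 240*t^4 - 160*t^3 + 60*t^2 - 12*t + 1)

E[X^3] = D^3[M](0) = 480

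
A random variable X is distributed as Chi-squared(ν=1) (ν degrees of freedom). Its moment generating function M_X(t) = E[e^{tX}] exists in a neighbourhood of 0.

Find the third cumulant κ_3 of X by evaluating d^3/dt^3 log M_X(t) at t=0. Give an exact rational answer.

M_X(t) = 1/√(1 - 2*t)
K_X(t) = log M_X(t) = -log(1 - 2*t)/2
dK/dt = -1/(2*t - 1)
d^2K/dt^2 = 2/(4*t^2 - 4*t + 1)
d^3K/dt^3 = -8/(8*t^3 - 12*t^2 + 6*t - 1)

κ_3 = d^3K/dt^3 |_{t=0} = 8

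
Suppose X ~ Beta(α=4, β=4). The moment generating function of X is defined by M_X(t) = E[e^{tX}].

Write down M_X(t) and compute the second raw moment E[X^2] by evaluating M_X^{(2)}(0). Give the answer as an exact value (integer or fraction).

M_X(t) = ₁F₁(4; 8; t)
D^2[M](t) = 5*₁F₁(6; 10; t)/18

E[X^2] = D^2[M](0) = 5/18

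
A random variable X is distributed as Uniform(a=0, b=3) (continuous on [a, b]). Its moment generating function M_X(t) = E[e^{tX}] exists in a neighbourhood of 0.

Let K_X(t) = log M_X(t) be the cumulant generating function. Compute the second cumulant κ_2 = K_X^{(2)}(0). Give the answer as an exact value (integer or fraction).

M_X(t) = (e^(3*t) - 1)/(3*t)
K_X(t) = log M_X(t) = -log(t) + log(e^(3*t) - 1) - log(3)
dK/dt = (3*t*e^(3*t) - e^(3*t) + 1)/(t*e^(3*t) - t)
d^2K/dt^2 = (-9*t^2*e^(3*t) + e^(6*t) - 2*e^(3*t) + 1)/(t^2*e^(6*t) - 2*t^2*e^(3*t) + t^2)

κ_2 = d^2K/dt^2 |_{t=0} = 3/4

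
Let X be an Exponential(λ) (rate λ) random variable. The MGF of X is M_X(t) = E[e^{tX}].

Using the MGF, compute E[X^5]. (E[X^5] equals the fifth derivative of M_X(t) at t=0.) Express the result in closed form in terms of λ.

M_X(t) = λ/(λ - t)
dM/dt = λ/(λ^2 - 2*λ*t + t^2)
d^2M/dt^2 = -2*λ/(-λ^3 + 3*λ^2*t - 3*λ*t^2 + t^3)
d^3M/dt^3 = 6*λ/(λ^4 - 4*λ^3*t + 6*λ^2*t^2 - 4*λ*t^3 + t^4)
d^4M/dt^4 = -24*λ/(-λ^5 + 5*λ^4*t - 10*λ^3*t^2 + 10*λ^2*t^3 - 5*λ*t^4 + t^5)
d^5M/dt^5 = 120*λ/(λ^6 - 6*λ^5*t + 15*λ^4*t^2 - 20*λ^3*t^3 + 15*λ^2*t^4 - 6*λ*t^5 + t^6)

E[X^5] = d^5M/dt^5 |_{t=0} = 120/λ^5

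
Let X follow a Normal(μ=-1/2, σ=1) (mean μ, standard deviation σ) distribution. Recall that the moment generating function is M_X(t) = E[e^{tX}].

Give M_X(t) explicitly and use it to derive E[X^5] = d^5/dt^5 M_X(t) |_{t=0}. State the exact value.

E[X^5] = D^5[M](0) = -281/32

M_X(t) = e^(t^2/2 - t/2)
D^5[M](t) = (32*t^5*e^(t^2/2) - 80*t^4*e^(t^2/2) + 400*t^3*e^(t^2/2) - 520*t^2*e^(t^2/2) + 730*t*e^(t^2/2) - 281*e^(t^2/2))*e^(-t/2)/32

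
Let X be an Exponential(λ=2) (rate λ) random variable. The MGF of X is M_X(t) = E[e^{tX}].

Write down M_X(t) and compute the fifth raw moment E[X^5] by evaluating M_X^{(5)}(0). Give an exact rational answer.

E[X^5] = d^5M/dt^5 |_{t=0} = 15/4

M_X(t) = 2/(2 - t)
dM/dt = 2/(t^2 - 4*t + 4)
d^2M/dt^2 = -4/(t^3 - 6*t^2 + 12*t - 8)
d^3M/dt^3 = 12/(t^4 - 8*t^3 + 24*t^2 - 32*t + 16)
d^4M/dt^4 = -48/(t^5 - 10*t^4 + 40*t^3 - 80*t^2 + 80*t - 32)
d^5M/dt^5 = 240/(t^6 - 12*t^5 + 60*t^4 - 160*t^3 + 240*t^2 - 192*t + 64)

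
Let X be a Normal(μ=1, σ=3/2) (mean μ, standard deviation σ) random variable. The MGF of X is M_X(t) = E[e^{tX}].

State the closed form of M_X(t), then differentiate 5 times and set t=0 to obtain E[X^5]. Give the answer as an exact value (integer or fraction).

E[X^5] = M^(5)(0) = 1591/16

M_X(t) = e^(9*t^2/8 + t)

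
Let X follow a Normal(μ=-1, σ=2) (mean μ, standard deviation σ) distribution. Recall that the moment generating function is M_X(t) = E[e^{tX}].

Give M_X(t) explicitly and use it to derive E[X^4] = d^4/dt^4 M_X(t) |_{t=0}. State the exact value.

E[X^4] = M^(4)(0) = 73

M_X(t) = e^(2*t^2 - t)
M^(4)(t) = (256*t^4*e^(2*t^2) - 256*t^3*e^(2*t^2) + 480*t^2*e^(2*t^2) - 208*t*e^(2*t^2) + 73*e^(2*t^2))*e^(-t)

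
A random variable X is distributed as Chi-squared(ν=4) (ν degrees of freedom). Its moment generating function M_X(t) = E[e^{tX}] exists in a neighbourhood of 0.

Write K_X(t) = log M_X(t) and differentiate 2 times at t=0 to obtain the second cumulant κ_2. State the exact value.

M_X(t) = (1 - 2*t)^(-2)
K_X(t) = log M_X(t) = -2*log(1 - 2*t)
dK/dt = -4/(2*t - 1)
d^2K/dt^2 = 8/(4*t^2 - 4*t + 1)

κ_2 = d^2K/dt^2 |_{t=0} = 8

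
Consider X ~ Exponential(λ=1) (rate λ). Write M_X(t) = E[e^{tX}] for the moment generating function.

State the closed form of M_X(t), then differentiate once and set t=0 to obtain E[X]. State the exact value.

E[X] = M′(0) = 1

M_X(t) = 1/(1 - t)
M′(t) = 1/(t^2 - 2*t + 1)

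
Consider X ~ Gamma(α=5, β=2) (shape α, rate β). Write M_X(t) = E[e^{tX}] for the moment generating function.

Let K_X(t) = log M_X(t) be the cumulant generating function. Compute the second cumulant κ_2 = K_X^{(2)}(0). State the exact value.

M_X(t) = 32/(2 - t)^5
K_X(t) = log M_X(t) = -5*log(2 - t) + 5*log(2)
dK/dt = -5/(t - 2)
d^2K/dt^2 = 5/(t^2 - 4*t + 4)

κ_2 = d^2K/dt^2 |_{t=0} = 5/4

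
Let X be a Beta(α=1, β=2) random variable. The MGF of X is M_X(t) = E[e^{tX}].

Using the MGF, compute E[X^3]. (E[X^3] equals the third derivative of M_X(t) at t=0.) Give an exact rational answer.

E[X^3] = d^3M/dt^3 |_{t=0} = 1/10

M_X(t) = ₁F₁(1; 3; t)
dM/dt = ₁F₁(2; 4; t)/3
d^2M/dt^2 = ₁F₁(3; 5; t)/6
d^3M/dt^3 = ₁F₁(4; 6; t)/10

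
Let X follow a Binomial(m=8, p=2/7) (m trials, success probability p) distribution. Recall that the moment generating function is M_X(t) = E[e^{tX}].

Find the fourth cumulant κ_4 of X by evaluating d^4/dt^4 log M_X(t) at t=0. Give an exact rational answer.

M_X(t) = (2*e^(t)/7 + 5/7)^8
K_X(t) = log M_X(t) = 8*log(2*e^(t)/7 + 5/7)
K′(t) = 16*e^(t)/(2*e^(t) + 5)
K′′(t) = 80*e^(t)/(4*e^(2*t) + 20*e^(t) + 25)
K′′′(t) = (-160*e^(2*t) + 400*e^(t))/(8*e^(3*t) + 60*e^(2*t) + 150*e^(t) + 125)
K′′′′(t) = (320*e^(3*t) - 3200*e^(2*t) + 2000*e^(t))/(16*e^(4*t) + 160*e^(3*t) + 600*e^(2*t) + 1000*e^(t) + 625)

κ_4 = K′′′′(0) = -880/2401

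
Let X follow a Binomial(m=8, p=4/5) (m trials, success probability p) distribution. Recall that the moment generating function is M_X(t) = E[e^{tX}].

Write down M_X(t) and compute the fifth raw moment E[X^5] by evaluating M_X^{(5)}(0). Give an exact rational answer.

M_X(t) = (4*e^(t)/5 + 1/5)^8

E[X^5] = M′′′′′(0) = 8705056/625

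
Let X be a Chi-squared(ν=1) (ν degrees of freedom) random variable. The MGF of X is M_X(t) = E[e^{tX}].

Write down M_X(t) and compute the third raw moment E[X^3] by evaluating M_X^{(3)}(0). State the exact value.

M_X(t) = 1/√(1 - 2*t)
M′(t) = -1/(2*t*√(1 - 2*t) - √(1 - 2*t))
M′′(t) = 3/(4*t^2*√(1 - 2*t) - 4*t*√(1 - 2*t) + √(1 - 2*t))
M′′′(t) = -15/(8*t^3*√(1 - 2*t) - 12*t^2*√(1 - 2*t) + 6*t*√(1 - 2*t) - √(1 - 2*t))

E[X^3] = M′′′(0) = 15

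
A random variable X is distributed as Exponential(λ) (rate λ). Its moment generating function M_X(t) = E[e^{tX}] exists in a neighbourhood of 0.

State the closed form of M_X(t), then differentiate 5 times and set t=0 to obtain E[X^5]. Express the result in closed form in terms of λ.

E[X^5] = d^5M/dt^5 |_{t=0} = 120/λ^5

M_X(t) = λ/(λ - t)
dM/dt = λ/(λ^2 - 2*λ*t + t^2)
d^2M/dt^2 = -2*λ/(-λ^3 + 3*λ^2*t - 3*λ*t^2 + t^3)
d^3M/dt^3 = 6*λ/(λ^4 - 4*λ^3*t + 6*λ^2*t^2 - 4*λ*t^3 + t^4)
d^4M/dt^4 = -24*λ/(-λ^5 + 5*λ^4*t - 10*λ^3*t^2 + 10*λ^2*t^3 - 5*λ*t^4 + t^5)
d^5M/dt^5 = 120*λ/(λ^6 - 6*λ^5*t + 15*λ^4*t^2 - 20*λ^3*t^3 + 15*λ^2*t^4 - 6*λ*t^5 + t^6)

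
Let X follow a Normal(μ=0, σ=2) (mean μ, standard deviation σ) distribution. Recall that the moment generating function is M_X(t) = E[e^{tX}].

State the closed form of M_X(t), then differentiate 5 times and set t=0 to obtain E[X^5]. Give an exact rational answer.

E[X^5] = M′′′′′(0) = 0

M_X(t) = e^(2*t^2)
M′(t) = 4*t*e^(2*t^2)
M′′(t) = 16*t^2*e^(2*t^2) + 4*e^(2*t^2)
M′′′(t) = 64*t^3*e^(2*t^2) + 48*t*e^(2*t^2)
M′′′′(t) = 256*t^4*e^(2*t^2) + 384*t^2*e^(2*t^2) + 48*e^(2*t^2)
M′′′′′(t) = 1024*t^5*e^(2*t^2) + 2560*t^3*e^(2*t^2) + 960*t*e^(2*t^2)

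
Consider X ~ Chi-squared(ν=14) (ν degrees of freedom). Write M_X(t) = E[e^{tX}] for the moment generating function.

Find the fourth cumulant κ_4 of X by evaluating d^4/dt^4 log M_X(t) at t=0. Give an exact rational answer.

κ_4 = K′′′′(0) = 672

M_X(t) = (1 - 2*t)^(-7)
K_X(t) = log M_X(t) = -7*log(1 - 2*t)
K′(t) = -14/(2*t - 1)
K′′(t) = 28/(4*t^2 - 4*t + 1)
K′′′(t) = -112/(8*t^3 - 12*t^2 + 6*t - 1)
K′′′′(t) = 672/(16*t^4 - 32*t^3 + 24*t^2 - 8*t + 1)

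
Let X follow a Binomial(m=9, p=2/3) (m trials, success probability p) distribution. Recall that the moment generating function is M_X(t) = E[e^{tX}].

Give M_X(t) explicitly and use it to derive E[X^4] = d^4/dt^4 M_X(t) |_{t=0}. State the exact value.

M_X(t) = (2*e^(t)/3 + 1/3)^9

E[X^4] = D^4[M](0) = 5170/3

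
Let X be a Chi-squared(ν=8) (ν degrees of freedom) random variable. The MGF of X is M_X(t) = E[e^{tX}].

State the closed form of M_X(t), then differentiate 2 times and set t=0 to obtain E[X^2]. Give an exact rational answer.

M_X(t) = (1 - 2*t)^(-4)
M^(2)(t) = 80/(64*t^6 - 192*t^5 + 240*t^4 - 160*t^3 + 60*t^2 - 12*t + 1)

E[X^2] = M^(2)(0) = 80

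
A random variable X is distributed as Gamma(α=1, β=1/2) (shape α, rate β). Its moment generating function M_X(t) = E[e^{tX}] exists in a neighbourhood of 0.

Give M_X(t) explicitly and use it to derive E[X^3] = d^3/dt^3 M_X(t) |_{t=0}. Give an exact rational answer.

M_X(t) = 1/(2*(1/2 - t))
dM/dt = 2/(4*t^2 - 4*t + 1)
d^2M/dt^2 = -8/(8*t^3 - 12*t^2 + 6*t - 1)
d^3M/dt^3 = 48/(16*t^4 - 32*t^3 + 24*t^2 - 8*t + 1)

E[X^3] = d^3M/dt^3 |_{t=0} = 48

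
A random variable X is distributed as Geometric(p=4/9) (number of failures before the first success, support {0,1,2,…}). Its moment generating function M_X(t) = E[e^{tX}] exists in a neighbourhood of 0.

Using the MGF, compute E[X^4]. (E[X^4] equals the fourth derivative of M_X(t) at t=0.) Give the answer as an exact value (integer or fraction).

E[X^4] = M′′′′(0) = 4865/32

M_X(t) = 4/(9*(1 - 5*e^(t)/9))
M′(t) = 20*e^(t)/(25*e^(2*t) - 90*e^(t) + 81)
M′′(t) = (-100*e^(2*t) - 180*e^(t))/(125*e^(3*t) - 675*e^(2*t) + 1215*e^(t) - 729)
M′′′(t) = (500*e^(3*t) + 3600*e^(2*t) + 1620*e^(t))/(625*e^(4*t) - 4500*e^(3*t) + 12150*e^(2*t) - 14580*e^(t) + 6561)
M′′′′(t) = (-2500*e^(4*t) - 49500*e^(3*t) - 89100*e^(2*t) - 14580*e^(t))/(3125*e^(5*t) - 28125*e^(4*t) + 101250*e^(3*t) - 182250*e^(2*t) + 164025*e^(t) - 59049)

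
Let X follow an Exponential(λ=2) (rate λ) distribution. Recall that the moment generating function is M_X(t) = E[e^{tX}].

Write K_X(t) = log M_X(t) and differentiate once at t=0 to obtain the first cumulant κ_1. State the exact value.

κ_1 = K^(1)(0) = 1/2

M_X(t) = 2/(2 - t)
K_X(t) = log M_X(t) = -log(2 - t) + log(2)
K^(1)(t) = -1/(t - 2)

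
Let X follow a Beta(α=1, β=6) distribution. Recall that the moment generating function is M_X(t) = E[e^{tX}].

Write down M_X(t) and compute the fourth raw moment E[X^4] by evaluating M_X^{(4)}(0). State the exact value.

E[X^4] = d^4M/dt^4 |_{t=0} = 1/210

M_X(t) = ₁F₁(1; 7; t)
dM/dt = ₁F₁(2; 8; t)/7
d^2M/dt^2 = ₁F₁(3; 9; t)/28
d^3M/dt^3 = ₁F₁(4; 10; t)/84
d^4M/dt^4 = ₁F₁(5; 11; t)/210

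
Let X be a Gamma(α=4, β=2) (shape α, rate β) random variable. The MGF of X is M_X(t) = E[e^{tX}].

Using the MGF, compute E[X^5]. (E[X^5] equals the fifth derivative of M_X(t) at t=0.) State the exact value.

E[X^5] = D^5[M](0) = 210

M_X(t) = 16/(2 - t)^4
D^5[M](t) = -107520/(t^9 - 18*t^8 + 144*t^7 - 672*t^6 + 2016*t^5 - 4032*t^4 + 5376*t^3 - 4608*t^2 + 2304*t - 512)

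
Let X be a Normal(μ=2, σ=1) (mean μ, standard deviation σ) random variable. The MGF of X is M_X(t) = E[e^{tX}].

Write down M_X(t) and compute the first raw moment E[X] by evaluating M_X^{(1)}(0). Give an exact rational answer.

M_X(t) = e^(t^2/2 + 2*t)
M′(t) = t*e^(2*t)*e^(t^2/2) + 2*e^(2*t)*e^(t^2/2)

E[X] = M′(0) = 2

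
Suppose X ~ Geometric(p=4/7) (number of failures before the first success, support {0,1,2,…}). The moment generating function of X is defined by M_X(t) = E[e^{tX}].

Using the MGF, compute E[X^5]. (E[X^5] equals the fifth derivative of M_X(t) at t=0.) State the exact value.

E[X^5] = M^(5)(0) = 23721/128

M_X(t) = 4/(7*(1 - 3*e^(t)/7))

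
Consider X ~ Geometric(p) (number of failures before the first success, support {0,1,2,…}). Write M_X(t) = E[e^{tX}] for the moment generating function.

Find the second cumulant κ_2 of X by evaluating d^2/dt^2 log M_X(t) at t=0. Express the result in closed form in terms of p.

κ_2 = K^(2)(0) = (1 - p)/p^2

M_X(t) = p/(-(1 - p)*e^(t) + 1)
K_X(t) = log M_X(t) = log(p) - log(-(1 - p)*e^(t) + 1)
K^(2)(t) = (-p*e^(t) + e^(t))/(p^2*e^(2*t) - 2*p*e^(2*t) + 2*p*e^(t) + e^(2*t) - 2*e^(t) + 1)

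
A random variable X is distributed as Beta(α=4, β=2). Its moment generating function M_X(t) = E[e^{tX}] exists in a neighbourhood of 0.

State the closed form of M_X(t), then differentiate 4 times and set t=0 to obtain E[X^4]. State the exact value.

M_X(t) = ₁F₁(4; 6; t)
M^(4)(t) = 5*₁F₁(8; 10; t)/18

E[X^4] = M^(4)(0) = 5/18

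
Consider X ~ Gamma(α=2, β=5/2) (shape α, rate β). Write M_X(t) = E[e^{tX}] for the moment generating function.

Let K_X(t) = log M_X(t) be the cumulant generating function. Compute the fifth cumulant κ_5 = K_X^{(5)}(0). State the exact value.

M_X(t) = 25/(4*(5/2 - t)^2)
K_X(t) = log M_X(t) = -2*log(5/2 - t) - 2*log(2) + 2*log(5)
D^5[K](t) = -1536/(32*t^5 - 400*t^4 + 2000*t^3 - 5000*t^2 + 6250*t - 3125)

κ_5 = D^5[K](0) = 1536/3125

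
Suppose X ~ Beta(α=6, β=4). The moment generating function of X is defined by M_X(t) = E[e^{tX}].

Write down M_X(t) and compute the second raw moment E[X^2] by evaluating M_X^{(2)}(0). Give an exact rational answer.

M_X(t) = ₁F₁(6; 10; t)
D^2[M](t) = 21*₁F₁(8; 12; t)/55

E[X^2] = D^2[M](0) = 21/55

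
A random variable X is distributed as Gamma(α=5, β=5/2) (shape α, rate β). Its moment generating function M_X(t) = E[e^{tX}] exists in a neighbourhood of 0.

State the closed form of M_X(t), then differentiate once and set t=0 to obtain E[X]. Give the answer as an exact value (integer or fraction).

E[X] = D[M](0) = 2

M_X(t) = 3125/(32*(5/2 - t)^5)
D[M](t) = 31250/(64*t^6 - 960*t^5 + 6000*t^4 - 20000*t^3 + 37500*t^2 - 37500*t + 15625)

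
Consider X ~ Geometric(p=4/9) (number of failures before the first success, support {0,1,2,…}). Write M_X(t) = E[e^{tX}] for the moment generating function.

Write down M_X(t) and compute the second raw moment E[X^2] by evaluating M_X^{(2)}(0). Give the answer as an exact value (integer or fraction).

M_X(t) = 4/(9*(1 - 5*e^(t)/9))
D^2[M](t) = (-100*e^(2*t) - 180*e^(t))/(125*e^(3*t) - 675*e^(2*t) + 1215*e^(t) - 729)

E[X^2] = D^2[M](0) = 35/8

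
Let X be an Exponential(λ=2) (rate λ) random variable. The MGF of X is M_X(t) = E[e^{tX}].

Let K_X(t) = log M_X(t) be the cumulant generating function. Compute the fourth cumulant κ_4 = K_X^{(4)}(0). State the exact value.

κ_4 = d^4K/dt^4 |_{t=0} = 3/8

M_X(t) = 2/(2 - t)
K_X(t) = log M_X(t) = -log(2 - t) + log(2)
dK/dt = -1/(t - 2)
d^2K/dt^2 = 1/(t^2 - 4*t + 4)
d^3K/dt^3 = -2/(t^3 - 6*t^2 + 12*t - 8)
d^4K/dt^4 = 6/(t^4 - 8*t^3 + 24*t^2 - 32*t + 16)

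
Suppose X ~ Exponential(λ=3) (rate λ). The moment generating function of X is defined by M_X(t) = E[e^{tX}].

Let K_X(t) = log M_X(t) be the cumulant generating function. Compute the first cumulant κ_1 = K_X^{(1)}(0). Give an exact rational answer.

κ_1 = K′(0) = 1/3

M_X(t) = 3/(3 - t)
K_X(t) = log M_X(t) = -log(3 - t) + log(3)
K′(t) = -1/(t - 3)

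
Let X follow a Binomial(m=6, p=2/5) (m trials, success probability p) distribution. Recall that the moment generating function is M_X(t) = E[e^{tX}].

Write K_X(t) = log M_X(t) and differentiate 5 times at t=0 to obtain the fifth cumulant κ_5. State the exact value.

M_X(t) = (2*e^(t)/5 + 3/5)^6
K_X(t) = log M_X(t) = 6*log(2*e^(t)/5 + 3/5)
dK/dt = 12*e^(t)/(2*e^(t) + 3)
d^2K/dt^2 = 36*e^(t)/(4*e^(2*t) + 12*e^(t) + 9)
d^3K/dt^3 = (-72*e^(2*t) + 108*e^(t))/(8*e^(3*t) + 36*e^(2*t) + 54*e^(t) + 27)
d^4K/dt^4 = (144*e^(3*t) - 864*e^(2*t) + 324*e^(t))/(16*e^(4*t) + 96*e^(3*t) + 216*e^(2*t) + 216*e^(t) + 81)
d^5K/dt^5 = (-288*e^(4*t) + 4752*e^(3*t) - 7128*e^(2*t) + 972*e^(t))/(32*e^(5*t) + 240*e^(4*t) + 720*e^(3*t) + 1080*e^(2*t) + 810*e^(t) + 243)

κ_5 = d^5K/dt^5 |_{t=0} = -1692/3125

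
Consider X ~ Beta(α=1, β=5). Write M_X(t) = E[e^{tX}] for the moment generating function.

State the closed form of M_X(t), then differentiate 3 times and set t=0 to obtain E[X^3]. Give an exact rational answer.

M_X(t) = ₁F₁(1; 6; t)
D^3[M](t) = ₁F₁(4; 9; t)/56

E[X^3] = D^3[M](0) = 1/56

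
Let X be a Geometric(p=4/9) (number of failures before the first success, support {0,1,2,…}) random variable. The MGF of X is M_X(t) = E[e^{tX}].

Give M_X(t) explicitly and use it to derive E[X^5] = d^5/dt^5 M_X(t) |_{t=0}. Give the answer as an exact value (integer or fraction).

M_X(t) = 4/(9*(1 - 5*e^(t)/9))
dM/dt = 20*e^(t)/(25*e^(2*t) - 90*e^(t) + 81)
d^2M/dt^2 = (-100*e^(2*t) - 180*e^(t))/(125*e^(3*t) - 675*e^(2*t) + 1215*e^(t) - 729)
d^3M/dt^3 = (500*e^(3*t) + 3600*e^(2*t) + 1620*e^(t))/(625*e^(4*t) - 4500*e^(3*t) + 12150*e^(2*t) - 14580*e^(t) + 6561)
d^4M/dt^4 = (-2500*e^(4*t) - 49500*e^(3*t) - 89100*e^(2*t) - 14580*e^(t))/(3125*e^(5*t) - 28125*e^(4*t) + 101250*e^(3*t) - 182250*e^(2*t) + 164025*e^(t) - 59049)

E[X^5] = d^5M/dt^5 |_{t=0} = 165535/128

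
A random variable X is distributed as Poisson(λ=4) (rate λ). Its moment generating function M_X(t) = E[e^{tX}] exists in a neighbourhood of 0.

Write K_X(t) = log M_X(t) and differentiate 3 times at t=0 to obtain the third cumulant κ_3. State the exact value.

κ_3 = K^(3)(0) = 4

M_X(t) = e^(4*e^(t) - 4)
K_X(t) = log M_X(t) = 4*e^(t) - 4
K^(3)(t) = 4*e^(t)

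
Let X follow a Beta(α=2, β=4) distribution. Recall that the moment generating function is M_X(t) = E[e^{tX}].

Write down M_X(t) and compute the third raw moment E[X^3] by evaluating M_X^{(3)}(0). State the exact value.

E[X^3] = M^(3)(0) = 1/14

M_X(t) = ₁F₁(2; 6; t)
M^(3)(t) = ₁F₁(5; 9; t)/14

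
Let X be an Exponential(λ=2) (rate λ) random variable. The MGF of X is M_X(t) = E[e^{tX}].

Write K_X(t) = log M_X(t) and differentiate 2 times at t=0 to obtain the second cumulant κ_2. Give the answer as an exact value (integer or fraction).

κ_2 = d^2K/dt^2 |_{t=0} = 1/4

M_X(t) = 2/(2 - t)
K_X(t) = log M_X(t) = -log(2 - t) + log(2)
dK/dt = -1/(t - 2)
d^2K/dt^2 = 1/(t^2 - 4*t + 4)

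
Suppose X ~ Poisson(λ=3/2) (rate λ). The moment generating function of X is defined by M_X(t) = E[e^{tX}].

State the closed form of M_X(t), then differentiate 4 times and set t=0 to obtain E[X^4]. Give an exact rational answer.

M_X(t) = e^(3*e^(t)/2 - 3/2)
M′(t) = 3*e^(-3/2)*e^(t)*e^(3*e^(t)/2)/2
M′′(t) = (9*e^(2*t)*e^(3*e^(t)/2) + 6*e^(t)*e^(3*e^(t)/2))*e^(-3/2)/4
M′′′(t) = (27*e^(3*t)*e^(3*e^(t)/2) + 54*e^(2*t)*e^(3*e^(t)/2) + 12*e^(t)*e^(3*e^(t)/2))*e^(-3/2)/8
M′′′′(t) = (81*e^(4*t)*e^(3*e^(t)/2) + 324*e^(3*t)*e^(3*e^(t)/2) + 252*e^(2*t)*e^(3*e^(t)/2) + 24*e^(t)*e^(3*e^(t)/2))*e^(-3/2)/16

E[X^4] = M′′′′(0) = 681/16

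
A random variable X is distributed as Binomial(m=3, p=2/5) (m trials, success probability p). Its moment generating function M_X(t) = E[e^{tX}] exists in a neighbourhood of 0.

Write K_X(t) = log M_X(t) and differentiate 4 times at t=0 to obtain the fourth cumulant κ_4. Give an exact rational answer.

κ_4 = D^4[K](0) = -198/625

M_X(t) = (2*e^(t)/5 + 3/5)^3
K_X(t) = log M_X(t) = 3*log(2*e^(t)/5 + 3/5)
D^4[K](t) = (72*e^(3*t) - 432*e^(2*t) + 162*e^(t))/(16*e^(4*t) + 96*e^(3*t) + 216*e^(2*t) + 216*e^(t) + 81)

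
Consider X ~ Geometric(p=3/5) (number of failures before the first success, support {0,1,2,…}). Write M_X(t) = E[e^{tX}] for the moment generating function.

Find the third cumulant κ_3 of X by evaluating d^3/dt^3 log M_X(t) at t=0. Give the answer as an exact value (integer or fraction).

M_X(t) = 3/(5*(1 - 2*e^(t)/5))
K_X(t) = log M_X(t) = -log(1 - 2*e^(t)/5) - log(5) + log(3)
K′(t) = -2*e^(t)/(2*e^(t) - 5)
K′′(t) = 10*e^(t)/(4*e^(2*t) - 20*e^(t) + 25)
K′′′(t) = (-20*e^(2*t) - 50*e^(t))/(8*e^(3*t) - 60*e^(2*t) + 150*e^(t) - 125)

κ_3 = K′′′(0) = 70/27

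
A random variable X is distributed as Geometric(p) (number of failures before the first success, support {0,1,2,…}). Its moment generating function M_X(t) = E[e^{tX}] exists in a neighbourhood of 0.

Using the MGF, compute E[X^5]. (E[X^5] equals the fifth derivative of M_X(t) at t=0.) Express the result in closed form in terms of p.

E[X^5] = d^5M/dt^5 |_{t=0} = -1 + 31/p - 180/p^2 + 390/p^3 - 360/p^4 + 120/p^5

M_X(t) = p/(-(1 - p)*e^(t) + 1)
dM/dt = (-p^2*e^(t) + p*e^(t))/(p^2*e^(2*t) - 2*p*e^(2*t) + 2*p*e^(t) + e^(2*t) - 2*e^(t) + 1)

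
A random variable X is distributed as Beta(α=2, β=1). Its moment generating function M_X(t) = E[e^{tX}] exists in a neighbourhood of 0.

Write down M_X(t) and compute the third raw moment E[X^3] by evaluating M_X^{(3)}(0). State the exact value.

E[X^3] = D^3[M](0) = 2/5

M_X(t) = ₁F₁(2; 3; t)
D^3[M](t) = 2*₁F₁(5; 6; t)/5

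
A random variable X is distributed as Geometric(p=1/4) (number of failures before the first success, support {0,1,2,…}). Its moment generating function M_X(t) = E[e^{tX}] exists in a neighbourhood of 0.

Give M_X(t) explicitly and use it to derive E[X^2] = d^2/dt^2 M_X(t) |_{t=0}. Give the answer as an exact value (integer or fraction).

M_X(t) = 1/(4*(1 - 3*e^(t)/4))
dM/dt = 3*e^(t)/(9*e^(2*t) - 24*e^(t) + 16)
d^2M/dt^2 = (-9*e^(2*t) - 12*e^(t))/(27*e^(3*t) - 108*e^(2*t) + 144*e^(t) - 64)

E[X^2] = d^2M/dt^2 |_{t=0} = 21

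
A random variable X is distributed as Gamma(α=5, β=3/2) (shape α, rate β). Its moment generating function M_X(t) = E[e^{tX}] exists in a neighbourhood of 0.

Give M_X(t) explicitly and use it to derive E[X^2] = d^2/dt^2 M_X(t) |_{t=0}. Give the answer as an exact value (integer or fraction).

E[X^2] = d^2M/dt^2 |_{t=0} = 40/3

M_X(t) = 243/(32*(3/2 - t)^5)
dM/dt = 2430/(64*t^6 - 576*t^5 + 2160*t^4 - 4320*t^3 + 4860*t^2 - 2916*t + 729)
d^2M/dt^2 = -29160/(128*t^7 - 1344*t^6 + 6048*t^5 - 15120*t^4 + 22680*t^3 - 20412*t^2 + 10206*t - 2187)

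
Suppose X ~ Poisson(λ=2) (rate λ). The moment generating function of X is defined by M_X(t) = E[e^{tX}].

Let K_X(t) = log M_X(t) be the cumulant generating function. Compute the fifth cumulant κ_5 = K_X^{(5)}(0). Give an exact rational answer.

κ_5 = D^5[K](0) = 2

M_X(t) = e^(2*e^(t) - 2)
K_X(t) = log M_X(t) = 2*e^(t) - 2
D^5[K](t) = 2*e^(t)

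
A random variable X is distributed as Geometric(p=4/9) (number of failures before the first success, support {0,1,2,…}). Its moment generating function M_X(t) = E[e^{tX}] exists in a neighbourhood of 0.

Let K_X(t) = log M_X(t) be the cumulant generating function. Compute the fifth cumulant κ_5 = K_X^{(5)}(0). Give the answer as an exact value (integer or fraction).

κ_5 = D^5[K](0) = 43785/128

M_X(t) = 4/(9*(1 - 5*e^(t)/9))
K_X(t) = log M_X(t) = -log(1 - 5*e^(t)/9) - 2*log(3) + 2*log(2)
D^5[K](t) = (-5625*e^(4*t) - 111375*e^(3*t) - 200475*e^(2*t) - 32805*e^(t))/(3125*e^(5*t) - 28125*e^(4*t) + 101250*e^(3*t) - 182250*e^(2*t) + 164025*e^(t) - 59049)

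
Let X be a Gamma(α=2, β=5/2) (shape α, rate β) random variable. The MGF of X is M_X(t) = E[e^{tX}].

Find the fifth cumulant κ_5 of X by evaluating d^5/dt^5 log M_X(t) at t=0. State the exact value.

κ_5 = K′′′′′(0) = 1536/3125

M_X(t) = 25/(4*(5/2 - t)^2)
K_X(t) = log M_X(t) = -2*log(5/2 - t) - 2*log(2) + 2*log(5)
K′(t) = -4/(2*t - 5)
K′′(t) = 8/(4*t^2 - 20*t + 25)
K′′′(t) = -32/(8*t^3 - 60*t^2 + 150*t - 125)
K′′′′(t) = 192/(16*t^4 - 160*t^3 + 600*t^2 - 1000*t + 625)
K′′′′′(t) = -1536/(32*t^5 - 400*t^4 + 2000*t^3 - 5000*t^2 + 6250*t - 3125)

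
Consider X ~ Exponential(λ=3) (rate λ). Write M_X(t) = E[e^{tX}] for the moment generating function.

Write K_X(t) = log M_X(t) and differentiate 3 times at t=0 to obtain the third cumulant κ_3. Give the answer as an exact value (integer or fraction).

M_X(t) = 3/(3 - t)
K_X(t) = log M_X(t) = -log(3 - t) + log(3)
K′(t) = -1/(t - 3)
K′′(t) = 1/(t^2 - 6*t + 9)
K′′′(t) = -2/(t^3 - 9*t^2 + 27*t - 27)

κ_3 = K′′′(0) = 2/27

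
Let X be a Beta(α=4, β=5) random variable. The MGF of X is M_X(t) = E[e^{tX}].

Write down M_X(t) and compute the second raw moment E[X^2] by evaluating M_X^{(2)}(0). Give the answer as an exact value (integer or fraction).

M_X(t) = ₁F₁(4; 9; t)
M′(t) = 4*₁F₁(5; 10; t)/9
M′′(t) = 2*₁F₁(6; 11; t)/9

E[X^2] = M′′(0) = 2/9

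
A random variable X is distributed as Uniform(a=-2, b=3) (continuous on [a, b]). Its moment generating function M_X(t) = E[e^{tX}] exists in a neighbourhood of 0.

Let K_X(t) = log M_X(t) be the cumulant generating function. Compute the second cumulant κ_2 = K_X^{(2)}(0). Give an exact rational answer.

M_X(t) = (e^(3*t) - e^(-2*t))/(5*t)
K_X(t) = log M_X(t) = -log(t) + log(e^(3*t) - e^(-2*t)) - log(5)
D^2[K](t) = (-25*t^2*e^(5*t) + e^(10*t) - 2*e^(5*t) + 1)/(t^2*e^(10*t) - 2*t^2*e^(5*t) + t^2)

κ_2 = D^2[K](0) = 25/12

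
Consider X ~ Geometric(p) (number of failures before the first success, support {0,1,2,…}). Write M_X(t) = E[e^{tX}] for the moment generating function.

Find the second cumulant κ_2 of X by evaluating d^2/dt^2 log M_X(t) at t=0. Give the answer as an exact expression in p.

M_X(t) = p/(-(1 - p)*e^(t) + 1)
K_X(t) = log M_X(t) = log(p) - log(-(1 - p)*e^(t) + 1)
dK/dt = (-p*e^(t) + e^(t))/(p*e^(t) - e^(t) + 1)
d^2K/dt^2 = (-p*e^(t) + e^(t))/(p^2*e^(2*t) - 2*p*e^(2*t) + 2*p*e^(t) + e^(2*t) - 2*e^(t) + 1)

κ_2 = d^2K/dt^2 |_{t=0} = (1 - p)/p^2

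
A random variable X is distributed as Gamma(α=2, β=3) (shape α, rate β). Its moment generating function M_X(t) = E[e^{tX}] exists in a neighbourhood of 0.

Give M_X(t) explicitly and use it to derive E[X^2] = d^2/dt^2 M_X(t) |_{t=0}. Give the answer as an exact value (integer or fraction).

E[X^2] = D^2[M](0) = 2/3

M_X(t) = 9/(3 - t)^2
D^2[M](t) = 54/(t^4 - 12*t^3 + 54*t^2 - 108*t + 81)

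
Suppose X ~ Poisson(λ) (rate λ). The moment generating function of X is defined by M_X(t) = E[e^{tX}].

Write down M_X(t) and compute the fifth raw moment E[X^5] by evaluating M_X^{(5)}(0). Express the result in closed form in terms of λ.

E[X^5] = D^5[M](0) = λ*(λ^4 + 10*λ^3 + 25*λ^2 + 15*λ + 1)

M_X(t) = e^(λ*(e^(t) - 1))
D^5[M](t) = (λ^5*e^(5*t)*e^(λ*e^(t)) + 10*λ^4*e^(4*t)*e^(λ*e^(t)) + 25*λ^3*e^(3*t)*e^(λ*e^(t)) + 15*λ^2*e^(2*t)*e^(λ*e^(t)) + λ*e^(t)*e^(λ*e^(t)))*e^(-λ)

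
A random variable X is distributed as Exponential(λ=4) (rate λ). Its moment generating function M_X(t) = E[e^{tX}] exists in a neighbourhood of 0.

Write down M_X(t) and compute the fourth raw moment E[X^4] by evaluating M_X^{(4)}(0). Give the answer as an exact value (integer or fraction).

E[X^4] = d^4M/dt^4 |_{t=0} = 3/32

M_X(t) = 4/(4 - t)
dM/dt = 4/(t^2 - 8*t + 16)
d^2M/dt^2 = -8/(t^3 - 12*t^2 + 48*t - 64)
d^3M/dt^3 = 24/(t^4 - 16*t^3 + 96*t^2 - 256*t + 256)
d^4M/dt^4 = -96/(t^5 - 20*t^4 + 160*t^3 - 640*t^2 + 1280*t - 1024)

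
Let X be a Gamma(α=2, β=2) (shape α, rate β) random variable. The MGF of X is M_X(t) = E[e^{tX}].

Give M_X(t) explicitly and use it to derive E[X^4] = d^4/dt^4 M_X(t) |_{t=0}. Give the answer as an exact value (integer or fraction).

E[X^4] = M^(4)(0) = 15/2

M_X(t) = 4/(2 - t)^2
M^(4)(t) = 480/(t^6 - 12*t^5 + 60*t^4 - 160*t^3 + 240*t^2 - 192*t + 64)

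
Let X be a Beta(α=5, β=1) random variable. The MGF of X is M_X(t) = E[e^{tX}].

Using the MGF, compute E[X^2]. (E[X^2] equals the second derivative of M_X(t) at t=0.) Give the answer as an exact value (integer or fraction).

E[X^2] = M′′(0) = 5/7

M_X(t) = ₁F₁(5; 6; t)
M′(t) = 5*₁F₁(6; 7; t)/6
M′′(t) = 5*₁F₁(7; 8; t)/7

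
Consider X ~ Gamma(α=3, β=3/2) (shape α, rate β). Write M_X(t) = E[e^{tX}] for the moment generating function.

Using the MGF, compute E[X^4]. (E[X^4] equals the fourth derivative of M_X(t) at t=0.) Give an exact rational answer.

M_X(t) = 27/(8*(3/2 - t)^3)
M^(4)(t) = -155520/(128*t^7 - 1344*t^6 + 6048*t^5 - 15120*t^4 + 22680*t^3 - 20412*t^2 + 10206*t - 2187)

E[X^4] = M^(4)(0) = 640/9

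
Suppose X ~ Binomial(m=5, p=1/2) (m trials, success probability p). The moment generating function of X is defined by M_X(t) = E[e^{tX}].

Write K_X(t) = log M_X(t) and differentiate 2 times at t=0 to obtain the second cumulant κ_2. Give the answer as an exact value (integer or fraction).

M_X(t) = (e^(t)/2 + 1/2)^5
K_X(t) = log M_X(t) = 5*log(e^(t)/2 + 1/2)
K′(t) = 5*e^(t)/(e^(t) + 1)
K′′(t) = 5*e^(t)/(e^(2*t) + 2*e^(t) + 1)

κ_2 = K′′(0) = 5/4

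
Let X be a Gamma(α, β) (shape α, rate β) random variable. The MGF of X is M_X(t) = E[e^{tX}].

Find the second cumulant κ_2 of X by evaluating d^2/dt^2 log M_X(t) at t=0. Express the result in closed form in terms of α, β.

M_X(t) = (β/(β - t))^α
K_X(t) = log M_X(t) = α*(log(β) - log(β - t))
K′(t) = -α/(-β + t)
K′′(t) = α/(β^2 - 2*β*t + t^2)

κ_2 = K′′(0) = α/β^2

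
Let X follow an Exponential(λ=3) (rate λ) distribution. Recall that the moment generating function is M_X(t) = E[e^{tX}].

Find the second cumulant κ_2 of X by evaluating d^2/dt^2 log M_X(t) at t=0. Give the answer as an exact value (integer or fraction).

M_X(t) = 3/(3 - t)
K_X(t) = log M_X(t) = -log(3 - t) + log(3)
dK/dt = -1/(t - 3)
d^2K/dt^2 = 1/(t^2 - 6*t + 9)

κ_2 = d^2K/dt^2 |_{t=0} = 1/9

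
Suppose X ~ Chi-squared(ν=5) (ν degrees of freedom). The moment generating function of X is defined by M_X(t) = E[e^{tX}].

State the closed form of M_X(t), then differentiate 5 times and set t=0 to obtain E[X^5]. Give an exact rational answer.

M_X(t) = (1 - 2*t)^(-5/2)

E[X^5] = D^5[M](0) = 45045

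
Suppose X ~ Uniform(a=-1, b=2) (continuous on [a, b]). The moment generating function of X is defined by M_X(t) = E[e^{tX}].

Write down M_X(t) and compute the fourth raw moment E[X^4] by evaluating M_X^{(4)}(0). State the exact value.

E[X^4] = D^4[M](0) = 11/5

M_X(t) = (e^(2*t) - e^(-t))/(3*t)
D^4[M](t) = (16*t^4*e^(3*t) - t^4 - 32*t^3*e^(3*t) - 4*t^3 + 48*t^2*e^(3*t) - 12*t^2 - 48*t*e^(3*t) - 24*t + 24*e^(3*t) - 24)*e^(-t)/(3*t^5)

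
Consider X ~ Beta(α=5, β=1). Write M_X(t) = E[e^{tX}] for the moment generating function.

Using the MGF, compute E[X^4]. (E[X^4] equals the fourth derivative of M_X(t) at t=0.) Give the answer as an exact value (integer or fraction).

M_X(t) = ₁F₁(5; 6; t)
M^(4)(t) = 5*₁F₁(9; 10; t)/9

E[X^4] = M^(4)(0) = 5/9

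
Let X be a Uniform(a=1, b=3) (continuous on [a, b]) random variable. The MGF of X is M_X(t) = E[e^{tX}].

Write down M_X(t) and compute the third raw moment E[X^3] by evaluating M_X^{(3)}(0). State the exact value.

E[X^3] = M^(3)(0) = 10

M_X(t) = (e^(3*t) - e^(t))/(2*t)
M^(3)(t) = (27*t^3*e^(3*t) - t^3*e^(t) - 27*t^2*e^(3*t) + 3*t^2*e^(t) + 18*t*e^(3*t) - 6*t*e^(t) - 6*e^(3*t) + 6*e^(t))/(2*t^4)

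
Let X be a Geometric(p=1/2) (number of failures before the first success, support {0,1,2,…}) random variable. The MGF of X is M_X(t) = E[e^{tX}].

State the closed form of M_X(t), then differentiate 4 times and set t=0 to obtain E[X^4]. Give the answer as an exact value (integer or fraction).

E[X^4] = M′′′′(0) = 75

M_X(t) = 1/(2*(1 - e^(t)/2))
M′(t) = e^(t)/(e^(2*t) - 4*e^(t) + 4)
M′′(t) = (-e^(2*t) - 2*e^(t))/(e^(3*t) - 6*e^(2*t) + 12*e^(t) - 8)
M′′′(t) = (e^(3*t) + 8*e^(2*t) + 4*e^(t))/(e^(4*t) - 8*e^(3*t) + 24*e^(2*t) - 32*e^(t) + 16)
M′′′′(t) = (-e^(4*t) - 22*e^(3*t) - 44*e^(2*t) - 8*e^(t))/(e^(5*t) - 10*e^(4*t) + 40*e^(3*t) - 80*e^(2*t) + 80*e^(t) - 32)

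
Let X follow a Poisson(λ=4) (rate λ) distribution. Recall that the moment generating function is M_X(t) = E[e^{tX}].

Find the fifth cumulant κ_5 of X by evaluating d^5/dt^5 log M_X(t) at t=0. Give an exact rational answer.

κ_5 = K′′′′′(0) = 4

M_X(t) = e^(4*e^(t) - 4)
K_X(t) = log M_X(t) = 4*e^(t) - 4
K′(t) = 4*e^(t)
K′′(t) = 4*e^(t)
K′′′(t) = 4*e^(t)
K′′′′(t) = 4*e^(t)
K′′′′′(t) = 4*e^(t)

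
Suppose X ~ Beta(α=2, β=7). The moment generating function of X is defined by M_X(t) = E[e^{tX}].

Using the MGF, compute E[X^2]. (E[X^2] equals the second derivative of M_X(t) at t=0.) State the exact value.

M_X(t) = ₁F₁(2; 9; t)
dM/dt = 2*₁F₁(3; 10; t)/9
d^2M/dt^2 = ₁F₁(4; 11; t)/15

E[X^2] = d^2M/dt^2 |_{t=0} = 1/15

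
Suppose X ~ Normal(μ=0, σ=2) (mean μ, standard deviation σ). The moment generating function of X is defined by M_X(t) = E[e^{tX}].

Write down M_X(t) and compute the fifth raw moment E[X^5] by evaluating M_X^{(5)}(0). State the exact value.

M_X(t) = e^(2*t^2)
D^5[M](t) = 1024*t^5*e^(2*t^2) + 2560*t^3*e^(2*t^2) + 960*t*e^(2*t^2)

E[X^5] = D^5[M](0) = 0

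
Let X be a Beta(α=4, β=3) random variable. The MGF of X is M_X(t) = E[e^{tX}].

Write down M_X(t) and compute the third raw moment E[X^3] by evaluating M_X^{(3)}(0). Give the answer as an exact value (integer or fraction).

M_X(t) = ₁F₁(4; 7; t)
D^3[M](t) = 5*₁F₁(7; 10; t)/21

E[X^3] = D^3[M](0) = 5/21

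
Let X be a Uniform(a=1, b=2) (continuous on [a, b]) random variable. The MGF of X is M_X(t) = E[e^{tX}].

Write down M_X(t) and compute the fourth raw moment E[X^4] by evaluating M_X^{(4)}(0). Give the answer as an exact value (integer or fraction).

M_X(t) = (e^(2*t) - e^(t))/t
M^(4)(t) = (16*t^4*e^(2*t) - t^4*e^(t) - 32*t^3*e^(2*t) + 4*t^3*e^(t) + 48*t^2*e^(2*t) - 12*t^2*e^(t) - 48*t*e^(2*t) + 24*t*e^(t) + 24*e^(2*t) - 24*e^(t))/t^5

E[X^4] = M^(4)(0) = 31/5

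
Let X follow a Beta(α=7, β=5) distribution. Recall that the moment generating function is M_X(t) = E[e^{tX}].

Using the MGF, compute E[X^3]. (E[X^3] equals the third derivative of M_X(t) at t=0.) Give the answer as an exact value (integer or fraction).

M_X(t) = ₁F₁(7; 12; t)
dM/dt = 7*₁F₁(8; 13; t)/12
d^2M/dt^2 = 14*₁F₁(9; 14; t)/39
d^3M/dt^3 = 3*₁F₁(10; 15; t)/13

E[X^3] = d^3M/dt^3 |_{t=0} = 3/13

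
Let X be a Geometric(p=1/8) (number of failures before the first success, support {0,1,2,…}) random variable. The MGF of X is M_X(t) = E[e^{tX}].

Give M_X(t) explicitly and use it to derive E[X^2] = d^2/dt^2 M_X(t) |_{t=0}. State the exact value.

M_X(t) = 1/(8*(1 - 7*e^(t)/8))
D^2[M](t) = (-49*e^(2*t) - 56*e^(t))/(343*e^(3*t) - 1176*e^(2*t) + 1344*e^(t) - 512)

E[X^2] = D^2[M](0) = 105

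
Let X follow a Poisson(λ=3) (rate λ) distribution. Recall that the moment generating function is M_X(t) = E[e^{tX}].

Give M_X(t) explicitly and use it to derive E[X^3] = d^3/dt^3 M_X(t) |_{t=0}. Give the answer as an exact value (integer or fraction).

M_X(t) = e^(3*e^(t) - 3)
dM/dt = 3*e^(-3)*e^(t)*e^(3*e^(t))
d^2M/dt^2 = (9*e^(2*t)*e^(3*e^(t)) + 3*e^(t)*e^(3*e^(t)))*e^(-3)
d^3M/dt^3 = (27*e^(3*t)*e^(3*e^(t)) + 27*e^(2*t)*e^(3*e^(t)) + 3*e^(t)*e^(3*e^(t)))*e^(-3)

E[X^3] = d^3M/dt^3 |_{t=0} = 57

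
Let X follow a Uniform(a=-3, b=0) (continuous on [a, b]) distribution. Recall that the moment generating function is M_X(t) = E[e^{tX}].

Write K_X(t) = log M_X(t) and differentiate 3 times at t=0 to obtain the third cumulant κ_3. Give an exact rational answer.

M_X(t) = (1 - e^(-3*t))/(3*t)
K_X(t) = log M_X(t) = -log(t) + log(1 - e^(-3*t)) - log(3)
K′(t) = (3*t - e^(3*t) + 1)/(t*e^(3*t) - t)
K′′(t) = (-9*t^2*e^(3*t) + e^(6*t) - 2*e^(3*t) + 1)/(t^2*e^(6*t) - 2*t^2*e^(3*t) + t^2)
K′′′(t) = (27*t^3*e^(6*t) + 27*t^3*e^(3*t) - 2*e^(9*t) + 6*e^(6*t) - 6*e^(3*t) + 2)/(t^3*e^(9*t) - 3*t^3*e^(6*t) + 3*t^3*e^(3*t) - t^3)

κ_3 = K′′′(0) = 0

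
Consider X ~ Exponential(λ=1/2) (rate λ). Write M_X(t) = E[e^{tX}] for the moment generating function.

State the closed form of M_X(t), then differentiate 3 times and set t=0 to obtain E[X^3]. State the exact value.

M_X(t) = 1/(2*(1/2 - t))
D^3[M](t) = 48/(16*t^4 - 32*t^3 + 24*t^2 - 8*t + 1)

E[X^3] = D^3[M](0) = 48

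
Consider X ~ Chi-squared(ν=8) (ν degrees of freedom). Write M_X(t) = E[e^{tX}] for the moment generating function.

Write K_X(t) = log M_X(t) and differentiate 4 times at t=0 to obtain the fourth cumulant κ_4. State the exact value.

M_X(t) = (1 - 2*t)^(-4)
K_X(t) = log M_X(t) = -4*log(1 - 2*t)
K^(4)(t) = 384/(16*t^4 - 32*t^3 + 24*t^2 - 8*t + 1)

κ_4 = K^(4)(0) = 384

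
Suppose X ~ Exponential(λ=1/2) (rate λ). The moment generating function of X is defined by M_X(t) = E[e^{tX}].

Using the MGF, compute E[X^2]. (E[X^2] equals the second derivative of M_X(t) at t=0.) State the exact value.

E[X^2] = M^(2)(0) = 8

M_X(t) = 1/(2*(1/2 - t))
M^(2)(t) = -8/(8*t^3 - 12*t^2 + 6*t - 1)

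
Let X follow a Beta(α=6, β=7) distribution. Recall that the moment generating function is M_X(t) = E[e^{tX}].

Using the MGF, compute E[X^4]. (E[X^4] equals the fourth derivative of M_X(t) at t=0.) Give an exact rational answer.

M_X(t) = ₁F₁(6; 13; t)
M′(t) = 6*₁F₁(7; 14; t)/13
M′′(t) = 3*₁F₁(8; 15; t)/13
M′′′(t) = 8*₁F₁(9; 16; t)/65
M′′′′(t) = 9*₁F₁(10; 17; t)/130

E[X^4] = M′′′′(0) = 9/130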